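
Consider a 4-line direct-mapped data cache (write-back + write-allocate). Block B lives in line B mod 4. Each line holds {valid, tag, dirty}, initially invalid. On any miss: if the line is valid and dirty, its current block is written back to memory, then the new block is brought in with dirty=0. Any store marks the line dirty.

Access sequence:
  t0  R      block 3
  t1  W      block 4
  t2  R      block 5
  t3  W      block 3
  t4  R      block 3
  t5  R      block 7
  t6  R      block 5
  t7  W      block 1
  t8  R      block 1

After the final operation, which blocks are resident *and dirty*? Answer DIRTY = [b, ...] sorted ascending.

DIRTY = [1, 4]

0: R B3 -> L3 miss  d=-]
1: W B4 -> L0 miss  d=D]
2: R B5 -> L1 miss  d=-]
3: W B3 -> L3 hit  d=D]
4: R B3 -> L3 hit  d=D]
5: R B7 -> L3 miss wb->B3  d=-]
6: R B5 -> L1 hit  d=-]
7: W B1 -> L1 miss  d=D]
8: R B1 -> L1 hit  d=D]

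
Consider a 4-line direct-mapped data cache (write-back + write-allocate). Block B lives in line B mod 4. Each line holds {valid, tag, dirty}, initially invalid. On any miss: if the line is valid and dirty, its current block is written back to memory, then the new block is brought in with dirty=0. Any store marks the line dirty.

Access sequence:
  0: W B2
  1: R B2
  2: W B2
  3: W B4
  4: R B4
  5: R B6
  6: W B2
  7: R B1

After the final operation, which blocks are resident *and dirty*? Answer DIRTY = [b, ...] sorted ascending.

DIRTY = [2, 4]

  0 | W B2 → L2 miss [D]
  1 | R B2 → L2 hit [D]
  2 | W B2 → L2 hit [D]
  3 | W B4 → L0 miss [D]
  4 | R B4 → L0 hit [D]
  5 | R B6 → L2 miss wb→B2 [-]
  6 | W B2 → L2 miss [D]
  7 | R B1 → L1 miss [-]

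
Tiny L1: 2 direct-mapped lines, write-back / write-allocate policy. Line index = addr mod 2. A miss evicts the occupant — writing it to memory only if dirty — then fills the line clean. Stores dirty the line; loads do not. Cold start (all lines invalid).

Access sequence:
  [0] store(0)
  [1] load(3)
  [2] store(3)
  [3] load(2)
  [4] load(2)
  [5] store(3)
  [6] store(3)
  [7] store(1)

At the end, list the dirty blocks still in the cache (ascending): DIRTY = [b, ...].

0: W B0 → L0 miss [D]
1: R B3 → L1 miss [-]
2: W B3 → L1 hit [D]
3: R B2 → L0 miss wb→B0 [-]
4: R B2 → L0 hit [-]
5: W B3 → L1 hit [D]
6: W B3 → L1 hit [D]
7: W B1 → L1 miss wb→B3 [D]

DIRTY = [1]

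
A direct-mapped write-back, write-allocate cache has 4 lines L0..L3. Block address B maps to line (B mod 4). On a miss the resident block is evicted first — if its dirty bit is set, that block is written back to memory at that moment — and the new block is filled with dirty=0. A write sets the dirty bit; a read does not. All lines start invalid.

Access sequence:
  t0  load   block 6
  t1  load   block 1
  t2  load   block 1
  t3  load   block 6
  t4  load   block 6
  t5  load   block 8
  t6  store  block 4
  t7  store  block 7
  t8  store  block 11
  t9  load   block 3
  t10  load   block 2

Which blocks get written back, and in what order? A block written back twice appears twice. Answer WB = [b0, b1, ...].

0: R B6 → L2 miss [-]
1: R B1 → L1 miss [-]
2: R B1 → L1 hit [-]
3: R B6 → L2 hit [-]
4: R B6 → L2 hit [-]
5: R B8 → L0 miss [-]
6: W B4 → L0 miss [D]
7: W B7 → L3 miss [D]
8: W B11 → L3 miss wb→B7 [D]
9: R B3 → L3 miss wb→B11 [-]
10: R B2 → L2 miss [-]

WB = [7, 11]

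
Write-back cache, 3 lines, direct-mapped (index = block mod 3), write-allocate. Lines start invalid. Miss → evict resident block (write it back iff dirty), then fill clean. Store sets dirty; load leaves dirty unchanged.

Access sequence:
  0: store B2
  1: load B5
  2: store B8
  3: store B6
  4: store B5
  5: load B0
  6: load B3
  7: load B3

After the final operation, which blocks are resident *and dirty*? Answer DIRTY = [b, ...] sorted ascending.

0: W B2 -> L2 miss  d=D]
1: R B5 -> L2 miss wb->B2  d=-]
2: W B8 -> L2 miss  d=D]
3: W B6 -> L0 miss  d=D]
4: W B5 -> L2 miss wb->B8  d=D]
5: R B0 -> L0 miss wb->B6  d=-]
6: R B3 -> L0 miss  d=-]
7: R B3 -> L0 hit  d=-]

DIRTY = [5]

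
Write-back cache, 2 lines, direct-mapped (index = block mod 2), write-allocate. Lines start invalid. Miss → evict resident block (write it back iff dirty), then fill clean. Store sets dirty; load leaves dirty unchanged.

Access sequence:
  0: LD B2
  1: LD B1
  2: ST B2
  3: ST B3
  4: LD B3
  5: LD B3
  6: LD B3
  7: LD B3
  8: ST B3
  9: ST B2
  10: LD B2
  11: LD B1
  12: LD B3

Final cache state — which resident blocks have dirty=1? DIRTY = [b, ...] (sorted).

DIRTY = [2]

0: R B2 → L0 miss [-]
1: R B1 → L1 miss [-]
2: W B2 → L0 hit [D]
3: W B3 → L1 miss [D]
4: R B3 → L1 hit [D]
5: R B3 → L1 hit [D]
6: R B3 → L1 hit [D]
7: R B3 → L1 hit [D]
8: W B3 → L1 hit [D]
9: W B2 → L0 hit [D]
10: R B2 → L0 hit [D]
11: R B1 → L1 miss wb→B3 [-]
12: R B3 → L1 miss [-]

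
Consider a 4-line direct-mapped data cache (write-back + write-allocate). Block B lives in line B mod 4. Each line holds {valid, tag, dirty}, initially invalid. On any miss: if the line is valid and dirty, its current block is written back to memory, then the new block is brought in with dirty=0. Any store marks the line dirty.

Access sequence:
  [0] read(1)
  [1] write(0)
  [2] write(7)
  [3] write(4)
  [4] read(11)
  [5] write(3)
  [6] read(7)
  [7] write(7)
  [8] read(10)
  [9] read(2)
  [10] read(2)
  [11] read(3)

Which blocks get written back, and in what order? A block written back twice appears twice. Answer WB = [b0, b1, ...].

WB = [0, 7, 3, 7]

0: R B1 → L1 miss [-]
1: W B0 → L0 miss [D]
2: W B7 → L3 miss [D]
3: W B4 → L0 miss wb→B0 [D]
4: R B11 → L3 miss wb→B7 [-]
5: W B3 → L3 miss [D]
6: R B7 → L3 miss wb→B3 [-]
7: W B7 → L3 hit [D]
8: R B10 → L2 miss [-]
9: R B2 → L2 miss [-]
10: R B2 → L2 hit [-]
11: R B3 → L3 miss wb→B7 [-]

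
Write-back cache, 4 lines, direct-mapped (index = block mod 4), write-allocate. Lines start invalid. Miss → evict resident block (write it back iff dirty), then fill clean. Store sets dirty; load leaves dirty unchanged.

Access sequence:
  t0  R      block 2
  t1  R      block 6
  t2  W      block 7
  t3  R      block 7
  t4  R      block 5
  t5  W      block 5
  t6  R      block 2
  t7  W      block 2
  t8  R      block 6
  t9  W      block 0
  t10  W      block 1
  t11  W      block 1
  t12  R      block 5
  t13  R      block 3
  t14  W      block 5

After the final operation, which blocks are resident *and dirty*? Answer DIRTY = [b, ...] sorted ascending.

DIRTY = [0, 5]

0: R B2 -> L2 miss  d=-]
1: R B6 -> L2 miss  d=-]
2: W B7 -> L3 miss  d=D]
3: R B7 -> L3 hit  d=D]
4: R B5 -> L1 miss  d=-]
5: W B5 -> L1 hit  d=D]
6: R B2 -> L2 miss  d=-]
7: W B2 -> L2 hit  d=D]
8: R B6 -> L2 miss wb->B2  d=-]
9: W B0 -> L0 miss  d=D]
10: W B1 -> L1 miss wb->B5  d=D]
11: W B1 -> L1 hit  d=D]
12: R B5 -> L1 miss wb->B1  d=-]
13: R B3 -> L3 miss wb->B7  d=-]
14: W B5 -> L1 hit  d=D]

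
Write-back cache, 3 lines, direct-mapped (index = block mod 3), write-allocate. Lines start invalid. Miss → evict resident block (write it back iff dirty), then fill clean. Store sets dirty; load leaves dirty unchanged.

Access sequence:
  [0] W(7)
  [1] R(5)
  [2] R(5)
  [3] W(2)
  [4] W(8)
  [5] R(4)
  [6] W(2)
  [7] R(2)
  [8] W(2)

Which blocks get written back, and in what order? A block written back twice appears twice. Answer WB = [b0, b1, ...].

WB = [2, 7, 8]

0: W B7 → L1 miss [D]
1: R B5 → L2 miss [-]
2: R B5 → L2 hit [-]
3: W B2 → L2 miss [D]
4: W B8 → L2 miss wb→B2 [D]
5: R B4 → L1 miss wb→B7 [-]
6: W B2 → L2 miss wb→B8 [D]
7: R B2 → L2 hit [D]
8: W B2 → L2 hit [D]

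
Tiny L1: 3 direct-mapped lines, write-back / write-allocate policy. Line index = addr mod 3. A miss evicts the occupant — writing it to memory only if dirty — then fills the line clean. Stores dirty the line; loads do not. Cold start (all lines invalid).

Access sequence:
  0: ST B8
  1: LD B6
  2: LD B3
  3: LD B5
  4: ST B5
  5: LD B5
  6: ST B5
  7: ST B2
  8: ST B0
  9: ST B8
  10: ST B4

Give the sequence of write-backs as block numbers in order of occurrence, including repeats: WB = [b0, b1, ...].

WB = [8, 5, 2]

0: W B8 → L2 miss [D]
1: R B6 → L0 miss [-]
2: R B3 → L0 miss [-]
3: R B5 → L2 miss wb→B8 [-]
4: W B5 → L2 hit [D]
5: R B5 → L2 hit [D]
6: W B5 → L2 hit [D]
7: W B2 → L2 miss wb→B5 [D]
8: W B0 → L0 miss [D]
9: W B8 → L2 miss wb→B2 [D]
10: W B4 → L1 miss [D]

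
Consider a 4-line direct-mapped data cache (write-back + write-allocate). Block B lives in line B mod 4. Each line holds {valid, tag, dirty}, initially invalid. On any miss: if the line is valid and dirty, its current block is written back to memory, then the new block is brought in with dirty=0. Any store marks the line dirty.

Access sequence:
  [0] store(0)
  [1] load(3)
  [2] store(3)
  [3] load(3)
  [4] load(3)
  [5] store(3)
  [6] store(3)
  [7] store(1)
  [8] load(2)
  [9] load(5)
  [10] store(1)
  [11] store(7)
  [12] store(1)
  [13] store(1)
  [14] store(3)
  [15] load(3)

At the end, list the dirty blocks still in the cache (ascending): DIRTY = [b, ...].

0: W B0 -> L0 miss  d=D]
1: R B3 -> L3 miss  d=-]
2: W B3 -> L3 hit  d=D]
3: R B3 -> L3 hit  d=D]
4: R B3 -> L3 hit  d=D]
5: W B3 -> L3 hit  d=D]
6: W B3 -> L3 hit  d=D]
7: W B1 -> L1 miss  d=D]
8: R B2 -> L2 miss  d=-]
9: R B5 -> L1 miss wb->B1  d=-]
10: W B1 -> L1 miss  d=D]
11: W B7 -> L3 miss wb->B3  d=D]
12: W B1 -> L1 hit  d=D]
13: W B1 -> L1 hit  d=D]
14: W B3 -> L3 miss wb->B7  d=D]
15: R B3 -> L3 hit  d=D]

DIRTY = [0, 1, 3]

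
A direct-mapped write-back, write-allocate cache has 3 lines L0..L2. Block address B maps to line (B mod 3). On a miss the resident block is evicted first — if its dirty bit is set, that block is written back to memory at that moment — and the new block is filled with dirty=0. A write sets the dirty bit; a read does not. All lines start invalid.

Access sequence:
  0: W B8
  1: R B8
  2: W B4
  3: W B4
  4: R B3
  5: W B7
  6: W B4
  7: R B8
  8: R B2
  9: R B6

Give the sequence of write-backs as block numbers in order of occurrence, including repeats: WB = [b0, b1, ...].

0: W B8 → L2 miss [D]
1: R B8 → L2 hit [D]
2: W B4 → L1 miss [D]
3: W B4 → L1 hit [D]
4: R B3 → L0 miss [-]
5: W B7 → L1 miss wb→B4 [D]
6: W B4 → L1 miss wb→B7 [D]
7: R B8 → L2 hit [D]
8: R B2 → L2 miss wb→B8 [-]
9: R B6 → L0 miss [-]

WB = [4, 7, 8]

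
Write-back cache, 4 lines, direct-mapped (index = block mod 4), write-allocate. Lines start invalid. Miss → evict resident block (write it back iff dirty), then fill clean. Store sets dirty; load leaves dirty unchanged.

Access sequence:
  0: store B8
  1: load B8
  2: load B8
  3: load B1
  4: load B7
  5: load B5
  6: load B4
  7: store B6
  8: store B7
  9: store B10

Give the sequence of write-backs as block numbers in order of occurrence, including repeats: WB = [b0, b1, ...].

  0 | W B8 → L0 miss [D]
  1 | R B8 → L0 hit [D]
  2 | R B8 → L0 hit [D]
  3 | R B1 → L1 miss [-]
  4 | R B7 → L3 miss [-]
  5 | R B5 → L1 miss [-]
  6 | R B4 → L0 miss wb→B8 [-]
  7 | W B6 → L2 miss [D]
  8 | W B7 → L3 hit [D]
  9 | W B10 → L2 miss wb→B6 [D]

WB = [8, 6]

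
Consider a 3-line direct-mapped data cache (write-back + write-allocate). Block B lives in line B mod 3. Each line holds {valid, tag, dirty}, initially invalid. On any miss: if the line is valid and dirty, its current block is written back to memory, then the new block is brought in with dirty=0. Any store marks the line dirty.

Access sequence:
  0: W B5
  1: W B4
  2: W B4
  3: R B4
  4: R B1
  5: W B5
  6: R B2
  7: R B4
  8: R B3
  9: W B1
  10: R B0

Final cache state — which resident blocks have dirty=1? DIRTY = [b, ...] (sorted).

0: W B5 → L2 miss [D]
1: W B4 → L1 miss [D]
2: W B4 → L1 hit [D]
3: R B4 → L1 hit [D]
4: R B1 → L1 miss wb→B4 [-]
5: W B5 → L2 hit [D]
6: R B2 → L2 miss wb→B5 [-]
7: R B4 → L1 miss [-]
8: R B3 → L0 miss [-]
9: W B1 → L1 miss [D]
10: R B0 → L0 miss [-]

DIRTY = [1]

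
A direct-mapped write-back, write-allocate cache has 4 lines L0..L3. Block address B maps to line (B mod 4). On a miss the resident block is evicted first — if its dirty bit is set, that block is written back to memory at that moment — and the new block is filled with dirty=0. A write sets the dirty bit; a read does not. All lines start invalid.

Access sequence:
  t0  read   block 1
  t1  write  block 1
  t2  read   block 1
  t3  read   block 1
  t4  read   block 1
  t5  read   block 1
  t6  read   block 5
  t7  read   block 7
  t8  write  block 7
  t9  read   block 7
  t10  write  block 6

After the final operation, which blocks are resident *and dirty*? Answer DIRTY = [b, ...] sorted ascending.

DIRTY = [6, 7]

0: R B1 → L1 miss [-]
1: W B1 → L1 hit [D]
2: R B1 → L1 hit [D]
3: R B1 → L1 hit [D]
4: R B1 → L1 hit [D]
5: R B1 → L1 hit [D]
6: R B5 → L1 miss wb→B1 [-]
7: R B7 → L3 miss [-]
8: W B7 → L3 hit [D]
9: R B7 → L3 hit [D]
10: W B6 → L2 miss [D]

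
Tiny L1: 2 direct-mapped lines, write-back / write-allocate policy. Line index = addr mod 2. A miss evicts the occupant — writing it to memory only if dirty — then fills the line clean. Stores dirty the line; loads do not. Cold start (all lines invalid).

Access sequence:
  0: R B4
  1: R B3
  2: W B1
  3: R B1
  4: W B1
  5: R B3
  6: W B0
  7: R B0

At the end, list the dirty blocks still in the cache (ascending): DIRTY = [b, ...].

DIRTY = [0]

  0 | R B4 → L0 miss [-]
  1 | R B3 → L1 miss [-]
  2 | W B1 → L1 miss [D]
  3 | R B1 → L1 hit [D]
  4 | W B1 → L1 hit [D]
  5 | R B3 → L1 miss wb→B1 [-]
  6 | W B0 → L0 miss [D]
  7 | R B0 → L0 hit [D]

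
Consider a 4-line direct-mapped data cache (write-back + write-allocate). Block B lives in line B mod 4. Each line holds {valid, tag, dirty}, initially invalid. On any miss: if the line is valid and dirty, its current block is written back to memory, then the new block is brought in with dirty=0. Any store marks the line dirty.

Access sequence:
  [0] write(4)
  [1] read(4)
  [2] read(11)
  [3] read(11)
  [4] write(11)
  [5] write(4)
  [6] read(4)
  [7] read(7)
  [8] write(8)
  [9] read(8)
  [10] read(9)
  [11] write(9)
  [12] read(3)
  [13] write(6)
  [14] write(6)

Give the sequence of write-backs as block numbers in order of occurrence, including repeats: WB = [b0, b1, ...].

  0 | W B4 → L0 miss [D]
  1 | R B4 → L0 hit [D]
  2 | R B11 → L3 miss [-]
  3 | R B11 → L3 hit [-]
  4 | W B11 → L3 hit [D]
  5 | W B4 → L0 hit [D]
  6 | R B4 → L0 hit [D]
  7 | R B7 → L3 miss wb→B11 [-]
  8 | W B8 → L0 miss wb→B4 [D]
  9 | R B8 → L0 hit [D]
  10 | R B9 → L1 miss [-]
  11 | W B9 → L1 hit [D]
  12 | R B3 → L3 miss [-]
  13 | W B6 → L2 miss [D]
  14 | W B6 → L2 hit [D]

WB = [11, 4]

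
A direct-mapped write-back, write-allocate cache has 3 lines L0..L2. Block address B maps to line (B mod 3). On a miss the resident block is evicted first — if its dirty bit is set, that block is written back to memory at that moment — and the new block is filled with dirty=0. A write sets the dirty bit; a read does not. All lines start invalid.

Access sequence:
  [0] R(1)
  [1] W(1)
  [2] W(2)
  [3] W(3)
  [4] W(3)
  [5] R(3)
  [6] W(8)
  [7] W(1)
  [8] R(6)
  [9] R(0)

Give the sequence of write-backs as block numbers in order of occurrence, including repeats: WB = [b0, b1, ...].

0: R B1 -> L1 miss  d=-]
1: W B1 -> L1 hit  d=D]
2: W B2 -> L2 miss  d=D]
3: W B3 -> L0 miss  d=D]
4: W B3 -> L0 hit  d=D]
5: R B3 -> L0 hit  d=D]
6: W B8 -> L2 miss wb->B2  d=D]
7: W B1 -> L1 hit  d=D]
8: R B6 -> L0 miss wb->B3  d=-]
9: R B0 -> L0 miss  d=-]

WB = [2, 3]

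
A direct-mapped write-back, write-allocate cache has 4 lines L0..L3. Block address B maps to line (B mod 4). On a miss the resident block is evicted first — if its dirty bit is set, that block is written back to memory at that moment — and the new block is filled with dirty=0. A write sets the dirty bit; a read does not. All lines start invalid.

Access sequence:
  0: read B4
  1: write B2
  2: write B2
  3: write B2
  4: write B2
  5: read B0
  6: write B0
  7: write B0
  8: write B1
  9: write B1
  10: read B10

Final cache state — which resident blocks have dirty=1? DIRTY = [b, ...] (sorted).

DIRTY = [0, 1]

0: R B4 → L0 miss [-]
1: W B2 → L2 miss [D]
2: W B2 → L2 hit [D]
3: W B2 → L2 hit [D]
4: W B2 → L2 hit [D]
5: R B0 → L0 miss [-]
6: W B0 → L0 hit [D]
7: W B0 → L0 hit [D]
8: W B1 → L1 miss [D]
9: W B1 → L1 hit [D]
10: R B10 → L2 miss wb→B2 [-]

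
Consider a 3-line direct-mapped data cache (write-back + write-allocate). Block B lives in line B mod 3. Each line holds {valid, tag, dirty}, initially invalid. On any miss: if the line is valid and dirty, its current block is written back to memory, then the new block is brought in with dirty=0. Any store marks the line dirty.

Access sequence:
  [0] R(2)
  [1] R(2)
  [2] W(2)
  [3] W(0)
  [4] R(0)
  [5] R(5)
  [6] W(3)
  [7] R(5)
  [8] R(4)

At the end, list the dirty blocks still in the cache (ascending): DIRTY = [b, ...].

DIRTY = [3]

0: R B2 -> L2 miss  d=-]
1: R B2 -> L2 hit  d=-]
2: W B2 -> L2 hit  d=D]
3: W B0 -> L0 miss  d=D]
4: R B0 -> L0 hit  d=D]
5: R B5 -> L2 miss wb->B2  d=-]
6: W B3 -> L0 miss wb->B0  d=D]
7: R B5 -> L2 hit  d=-]
8: R B4 -> L1 miss  d=-]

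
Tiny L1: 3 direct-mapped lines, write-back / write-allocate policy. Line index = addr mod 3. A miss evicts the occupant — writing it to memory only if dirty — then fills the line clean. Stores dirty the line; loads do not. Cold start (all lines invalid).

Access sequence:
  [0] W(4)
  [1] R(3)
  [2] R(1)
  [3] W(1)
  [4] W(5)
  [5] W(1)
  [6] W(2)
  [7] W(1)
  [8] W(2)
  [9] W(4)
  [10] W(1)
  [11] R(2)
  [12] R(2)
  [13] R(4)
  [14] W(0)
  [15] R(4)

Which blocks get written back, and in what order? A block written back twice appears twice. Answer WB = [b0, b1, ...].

0: W B4 → L1 miss [D]
1: R B3 → L0 miss [-]
2: R B1 → L1 miss wb→B4 [-]
3: W B1 → L1 hit [D]
4: W B5 → L2 miss [D]
5: W B1 → L1 hit [D]
6: W B2 → L2 miss wb→B5 [D]
7: W B1 → L1 hit [D]
8: W B2 → L2 hit [D]
9: W B4 → L1 miss wb→B1 [D]
10: W B1 → L1 miss wb→B4 [D]
11: R B2 → L2 hit [D]
12: R B2 → L2 hit [D]
13: R B4 → L1 miss wb→B1 [-]
14: W B0 → L0 miss [D]
15: R B4 → L1 hit [-]

WB = [4, 5, 1, 4, 1]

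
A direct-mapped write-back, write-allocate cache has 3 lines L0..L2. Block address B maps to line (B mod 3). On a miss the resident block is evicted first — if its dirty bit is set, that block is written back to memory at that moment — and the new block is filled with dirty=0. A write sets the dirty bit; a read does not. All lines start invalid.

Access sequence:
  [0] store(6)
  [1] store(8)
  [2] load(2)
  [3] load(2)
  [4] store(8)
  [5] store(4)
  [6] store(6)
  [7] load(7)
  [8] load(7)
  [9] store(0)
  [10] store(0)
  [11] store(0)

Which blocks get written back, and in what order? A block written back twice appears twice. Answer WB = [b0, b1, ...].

  0 | W B6 → L0 miss [D]
  1 | W B8 → L2 miss [D]
  2 | R B2 → L2 miss wb→B8 [-]
  3 | R B2 → L2 hit [-]
  4 | W B8 → L2 miss [D]
  5 | W B4 → L1 miss [D]
  6 | W B6 → L0 hit [D]
  7 | R B7 → L1 miss wb→B4 [-]
  8 | R B7 → L1 hit [-]
  9 | W B0 → L0 miss wb→B6 [D]
  10 | W B0 → L0 hit [D]
  11 | W B0 → L0 hit [D]

WB = [8, 4, 6]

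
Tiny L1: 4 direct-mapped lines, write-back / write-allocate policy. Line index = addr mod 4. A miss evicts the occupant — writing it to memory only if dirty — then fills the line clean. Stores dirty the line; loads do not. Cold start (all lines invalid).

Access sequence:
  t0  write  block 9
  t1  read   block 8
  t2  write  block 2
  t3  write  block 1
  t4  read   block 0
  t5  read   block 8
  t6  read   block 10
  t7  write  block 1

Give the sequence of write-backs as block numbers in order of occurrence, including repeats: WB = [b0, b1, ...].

WB = [9, 2]

  0 | W B9 → L1 miss [D]
  1 | R B8 → L0 miss [-]
  2 | W B2 → L2 miss [D]
  3 | W B1 → L1 miss wb→B9 [D]
  4 | R B0 → L0 miss [-]
  5 | R B8 → L0 miss [-]
  6 | R B10 → L2 miss wb→B2 [-]
  7 | W B1 → L1 hit [D]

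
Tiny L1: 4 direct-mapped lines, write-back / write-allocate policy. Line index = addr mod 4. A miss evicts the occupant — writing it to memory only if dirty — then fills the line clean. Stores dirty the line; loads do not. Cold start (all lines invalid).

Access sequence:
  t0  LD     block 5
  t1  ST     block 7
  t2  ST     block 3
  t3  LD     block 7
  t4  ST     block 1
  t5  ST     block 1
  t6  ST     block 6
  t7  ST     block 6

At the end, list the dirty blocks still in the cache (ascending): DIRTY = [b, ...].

0: R B5 → L1 miss [-]
1: W B7 → L3 miss [D]
2: W B3 → L3 miss wb→B7 [D]
3: R B7 → L3 miss wb→B3 [-]
4: W B1 → L1 miss [D]
5: W B1 → L1 hit [D]
6: W B6 → L2 miss [D]
7: W B6 → L2 hit [D]

DIRTY = [1, 6]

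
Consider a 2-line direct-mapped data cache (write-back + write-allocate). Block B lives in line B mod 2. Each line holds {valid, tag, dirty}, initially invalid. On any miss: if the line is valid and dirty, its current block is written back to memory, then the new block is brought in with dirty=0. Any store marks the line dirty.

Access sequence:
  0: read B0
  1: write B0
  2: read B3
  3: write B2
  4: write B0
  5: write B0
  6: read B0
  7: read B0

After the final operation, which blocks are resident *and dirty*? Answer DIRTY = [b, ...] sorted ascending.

0: R B0 -> L0 miss  d=-]
1: W B0 -> L0 hit  d=D]
2: R B3 -> L1 miss  d=-]
3: W B2 -> L0 miss wb->B0  d=D]
4: W B0 -> L0 miss wb->B2  d=D]
5: W B0 -> L0 hit  d=D]
6: R B0 -> L0 hit  d=D]
7: R B0 -> L0 hit  d=D]

DIRTY = [0]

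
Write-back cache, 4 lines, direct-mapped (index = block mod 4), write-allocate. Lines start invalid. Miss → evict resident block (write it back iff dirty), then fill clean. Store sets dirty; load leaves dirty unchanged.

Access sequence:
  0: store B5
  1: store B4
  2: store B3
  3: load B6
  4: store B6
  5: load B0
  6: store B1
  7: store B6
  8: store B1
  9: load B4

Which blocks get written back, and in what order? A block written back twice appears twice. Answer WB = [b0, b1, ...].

WB = [4, 5]

0: W B5 → L1 miss [D]
1: W B4 → L0 miss [D]
2: W B3 → L3 miss [D]
3: R B6 → L2 miss [-]
4: W B6 → L2 hit [D]
5: R B0 → L0 miss wb→B4 [-]
6: W B1 → L1 miss wb→B5 [D]
7: W B6 → L2 hit [D]
8: W B1 → L1 hit [D]
9: R B4 → L0 miss [-]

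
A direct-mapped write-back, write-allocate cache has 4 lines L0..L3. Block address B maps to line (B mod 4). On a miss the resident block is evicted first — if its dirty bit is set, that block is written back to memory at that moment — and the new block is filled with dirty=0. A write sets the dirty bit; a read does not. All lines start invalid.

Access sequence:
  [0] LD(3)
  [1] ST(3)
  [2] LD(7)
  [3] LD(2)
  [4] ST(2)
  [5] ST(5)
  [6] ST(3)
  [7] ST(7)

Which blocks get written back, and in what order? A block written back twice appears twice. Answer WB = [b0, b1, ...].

WB = [3, 3]

  0 | R B3 → L3 miss [-]
  1 | W B3 → L3 hit [D]
  2 | R B7 → L3 miss wb→B3 [-]
  3 | R B2 → L2 miss [-]
  4 | W B2 → L2 hit [D]
  5 | W B5 → L1 miss [D]
  6 | W B3 → L3 miss [D]
  7 | W B7 → L3 miss wb→B3 [D]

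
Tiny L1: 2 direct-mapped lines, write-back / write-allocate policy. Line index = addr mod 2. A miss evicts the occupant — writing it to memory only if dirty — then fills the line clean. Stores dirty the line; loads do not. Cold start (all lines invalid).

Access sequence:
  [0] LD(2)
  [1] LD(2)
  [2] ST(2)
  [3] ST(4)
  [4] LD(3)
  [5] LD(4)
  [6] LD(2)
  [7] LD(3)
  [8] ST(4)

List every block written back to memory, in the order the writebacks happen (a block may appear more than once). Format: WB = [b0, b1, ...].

WB = [2, 4]

  0 | R B2 → L0 miss [-]
  1 | R B2 → L0 hit [-]
  2 | W B2 → L0 hit [D]
  3 | W B4 → L0 miss wb→B2 [D]
  4 | R B3 → L1 miss [-]
  5 | R B4 → L0 hit [D]
  6 | R B2 → L0 miss wb→B4 [-]
  7 | R B3 → L1 hit [-]
  8 | W B4 → L0 miss [D]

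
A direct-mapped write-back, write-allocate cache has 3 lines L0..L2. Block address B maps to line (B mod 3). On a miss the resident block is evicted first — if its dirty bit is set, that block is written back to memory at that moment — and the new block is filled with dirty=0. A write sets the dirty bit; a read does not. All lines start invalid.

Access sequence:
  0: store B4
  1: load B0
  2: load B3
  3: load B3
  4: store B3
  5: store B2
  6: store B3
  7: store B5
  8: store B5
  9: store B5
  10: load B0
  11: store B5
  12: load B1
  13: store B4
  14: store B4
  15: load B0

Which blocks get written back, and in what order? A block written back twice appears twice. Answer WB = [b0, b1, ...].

WB = [2, 3, 4]

0: W B4 -> L1 miss  d=D]
1: R B0 -> L0 miss  d=-]
2: R B3 -> L0 miss  d=-]
3: R B3 -> L0 hit  d=-]
4: W B3 -> L0 hit  d=D]
5: W B2 -> L2 miss  d=D]
6: W B3 -> L0 hit  d=D]
7: W B5 -> L2 miss wb->B2  d=D]
8: W B5 -> L2 hit  d=D]
9: W B5 -> L2 hit  d=D]
10: R B0 -> L0 miss wb->B3  d=-]
11: W B5 -> L2 hit  d=D]
12: R B1 -> L1 miss wb->B4  d=-]
13: W B4 -> L1 miss  d=D]
14: W B4 -> L1 hit  d=D]
15: R B0 -> L0 hit  d=-]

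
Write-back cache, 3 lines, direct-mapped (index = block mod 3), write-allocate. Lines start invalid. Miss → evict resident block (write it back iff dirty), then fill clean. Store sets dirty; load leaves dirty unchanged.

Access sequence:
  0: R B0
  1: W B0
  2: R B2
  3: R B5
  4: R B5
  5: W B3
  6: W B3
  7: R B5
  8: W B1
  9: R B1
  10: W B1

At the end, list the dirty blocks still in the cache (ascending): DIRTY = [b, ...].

DIRTY = [1, 3]

0: R B0 → L0 miss [-]
1: W B0 → L0 hit [D]
2: R B2 → L2 miss [-]
3: R B5 → L2 miss [-]
4: R B5 → L2 hit [-]
5: W B3 → L0 miss wb→B0 [D]
6: W B3 → L0 hit [D]
7: R B5 → L2 hit [-]
8: W B1 → L1 miss [D]
9: R B1 → L1 hit [D]
10: W B1 → L1 hit [D]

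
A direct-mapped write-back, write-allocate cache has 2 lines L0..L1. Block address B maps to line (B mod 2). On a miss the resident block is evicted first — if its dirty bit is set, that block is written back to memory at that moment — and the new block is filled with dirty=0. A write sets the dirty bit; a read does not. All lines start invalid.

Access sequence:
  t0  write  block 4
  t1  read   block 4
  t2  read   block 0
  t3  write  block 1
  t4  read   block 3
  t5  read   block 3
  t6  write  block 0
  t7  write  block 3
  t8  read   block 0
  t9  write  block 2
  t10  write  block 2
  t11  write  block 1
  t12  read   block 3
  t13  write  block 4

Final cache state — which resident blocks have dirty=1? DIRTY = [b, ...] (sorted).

DIRTY = [4]

0: W B4 → L0 miss [D]
1: R B4 → L0 hit [D]
2: R B0 → L0 miss wb→B4 [-]
3: W B1 → L1 miss [D]
4: R B3 → L1 miss wb→B1 [-]
5: R B3 → L1 hit [-]
6: W B0 → L0 hit [D]
7: W B3 → L1 hit [D]
8: R B0 → L0 hit [D]
9: W B2 → L0 miss wb→B0 [D]
10: W B2 → L0 hit [D]
11: W B1 → L1 miss wb→B3 [D]
12: R B3 → L1 miss wb→B1 [-]
13: W B4 → L0 miss wb→B2 [D]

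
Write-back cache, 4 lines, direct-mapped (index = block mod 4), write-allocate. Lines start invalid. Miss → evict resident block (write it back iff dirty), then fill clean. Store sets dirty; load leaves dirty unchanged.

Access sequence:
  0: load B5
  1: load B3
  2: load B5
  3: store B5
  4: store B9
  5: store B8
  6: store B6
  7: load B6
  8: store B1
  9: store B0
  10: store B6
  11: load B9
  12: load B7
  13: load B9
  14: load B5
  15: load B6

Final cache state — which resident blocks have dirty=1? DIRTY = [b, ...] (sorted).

0: R B5 → L1 miss [-]
1: R B3 → L3 miss [-]
2: R B5 → L1 hit [-]
3: W B5 → L1 hit [D]
4: W B9 → L1 miss wb→B5 [D]
5: W B8 → L0 miss [D]
6: W B6 → L2 miss [D]
7: R B6 → L2 hit [D]
8: W B1 → L1 miss wb→B9 [D]
9: W B0 → L0 miss wb→B8 [D]
10: W B6 → L2 hit [D]
11: R B9 → L1 miss wb→B1 [-]
12: R B7 → L3 miss [-]
13: R B9 → L1 hit [-]
14: R B5 → L1 miss [-]
15: R B6 → L2 hit [D]

DIRTY = [0, 6]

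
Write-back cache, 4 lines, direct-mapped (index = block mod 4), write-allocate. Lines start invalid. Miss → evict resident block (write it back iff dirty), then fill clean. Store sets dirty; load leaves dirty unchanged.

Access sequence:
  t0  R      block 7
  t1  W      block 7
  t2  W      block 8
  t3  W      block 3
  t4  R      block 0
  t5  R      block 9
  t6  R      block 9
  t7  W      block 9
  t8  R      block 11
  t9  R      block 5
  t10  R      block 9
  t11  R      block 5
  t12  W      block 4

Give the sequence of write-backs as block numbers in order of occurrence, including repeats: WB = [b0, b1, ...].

WB = [7, 8, 3, 9]

0: R B7 → L3 miss [-]
1: W B7 → L3 hit [D]
2: W B8 → L0 miss [D]
3: W B3 → L3 miss wb→B7 [D]
4: R B0 → L0 miss wb→B8 [-]
5: R B9 → L1 miss [-]
6: R B9 → L1 hit [-]
7: W B9 → L1 hit [D]
8: R B11 → L3 miss wb→B3 [-]
9: R B5 → L1 miss wb→B9 [-]
10: R B9 → L1 miss [-]
11: R B5 → L1 miss [-]
12: W B4 → L0 miss [D]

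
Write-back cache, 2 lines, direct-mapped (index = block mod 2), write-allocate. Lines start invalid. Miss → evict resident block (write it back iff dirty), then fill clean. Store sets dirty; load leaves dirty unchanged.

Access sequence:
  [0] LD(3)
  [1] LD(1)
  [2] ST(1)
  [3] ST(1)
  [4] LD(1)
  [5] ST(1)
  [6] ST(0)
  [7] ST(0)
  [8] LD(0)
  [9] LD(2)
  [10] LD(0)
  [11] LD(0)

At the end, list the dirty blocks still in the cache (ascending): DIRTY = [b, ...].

0: R B3 -> L1 miss  d=-]
1: R B1 -> L1 miss  d=-]
2: W B1 -> L1 hit  d=D]
3: W B1 -> L1 hit  d=D]
4: R B1 -> L1 hit  d=D]
5: W B1 -> L1 hit  d=D]
6: W B0 -> L0 miss  d=D]
7: W B0 -> L0 hit  d=D]
8: R B0 -> L0 hit  d=D]
9: R B2 -> L0 miss wb->B0  d=-]
10: R B0 -> L0 miss  d=-]
11: R B0 -> L0 hit  d=-]

DIRTY = [1]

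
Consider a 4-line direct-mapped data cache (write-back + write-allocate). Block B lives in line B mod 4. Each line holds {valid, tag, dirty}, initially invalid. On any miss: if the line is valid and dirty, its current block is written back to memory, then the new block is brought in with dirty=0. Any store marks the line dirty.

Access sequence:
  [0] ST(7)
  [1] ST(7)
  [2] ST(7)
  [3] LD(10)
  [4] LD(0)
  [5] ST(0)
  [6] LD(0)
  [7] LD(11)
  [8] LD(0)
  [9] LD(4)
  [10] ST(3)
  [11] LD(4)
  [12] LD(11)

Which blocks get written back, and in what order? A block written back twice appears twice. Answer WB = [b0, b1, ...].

WB = [7, 0, 3]

0: W B7 → L3 miss [D]
1: W B7 → L3 hit [D]
2: W B7 → L3 hit [D]
3: R B10 → L2 miss [-]
4: R B0 → L0 miss [-]
5: W B0 → L0 hit [D]
6: R B0 → L0 hit [D]
7: R B11 → L3 miss wb→B7 [-]
8: R B0 → L0 hit [D]
9: R B4 → L0 miss wb→B0 [-]
10: W B3 → L3 miss [D]
11: R B4 → L0 hit [-]
12: R B11 → L3 miss wb→B3 [-]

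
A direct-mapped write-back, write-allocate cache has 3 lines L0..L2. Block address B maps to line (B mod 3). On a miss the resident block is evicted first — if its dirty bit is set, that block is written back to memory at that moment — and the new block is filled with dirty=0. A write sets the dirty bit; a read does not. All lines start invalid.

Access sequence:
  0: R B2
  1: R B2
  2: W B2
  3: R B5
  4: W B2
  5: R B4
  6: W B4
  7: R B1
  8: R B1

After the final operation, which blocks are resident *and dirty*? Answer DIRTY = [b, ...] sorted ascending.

DIRTY = [2]

0: R B2 -> L2 miss  d=-]
1: R B2 -> L2 hit  d=-]
2: W B2 -> L2 hit  d=D]
3: R B5 -> L2 miss wb->B2  d=-]
4: W B2 -> L2 miss  d=D]
5: R B4 -> L1 miss  d=-]
6: W B4 -> L1 hit  d=D]
7: R B1 -> L1 miss wb->B4  d=-]
8: R B1 -> L1 hit  d=-]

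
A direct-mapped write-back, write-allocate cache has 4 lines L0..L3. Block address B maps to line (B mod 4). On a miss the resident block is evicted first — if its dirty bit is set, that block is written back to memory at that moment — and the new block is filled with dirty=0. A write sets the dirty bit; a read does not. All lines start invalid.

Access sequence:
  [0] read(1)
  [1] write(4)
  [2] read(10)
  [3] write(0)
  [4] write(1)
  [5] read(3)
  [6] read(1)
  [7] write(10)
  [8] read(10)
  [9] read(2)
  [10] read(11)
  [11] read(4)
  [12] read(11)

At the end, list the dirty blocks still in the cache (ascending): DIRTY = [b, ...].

DIRTY = [1]

0: R B1 -> L1 miss  d=-]
1: W B4 -> L0 miss  d=D]
2: R B10 -> L2 miss  d=-]
3: W B0 -> L0 miss wb->B4  d=D]
4: W B1 -> L1 hit  d=D]
5: R B3 -> L3 miss  d=-]
6: R B1 -> L1 hit  d=D]
7: W B10 -> L2 hit  d=D]
8: R B10 -> L2 hit  d=D]
9: R B2 -> L2 miss wb->B10  d=-]
10: R B11 -> L3 miss  d=-]
11: R B4 -> L0 miss wb->B0  d=-]
12: R B11 -> L3 hit  d=-]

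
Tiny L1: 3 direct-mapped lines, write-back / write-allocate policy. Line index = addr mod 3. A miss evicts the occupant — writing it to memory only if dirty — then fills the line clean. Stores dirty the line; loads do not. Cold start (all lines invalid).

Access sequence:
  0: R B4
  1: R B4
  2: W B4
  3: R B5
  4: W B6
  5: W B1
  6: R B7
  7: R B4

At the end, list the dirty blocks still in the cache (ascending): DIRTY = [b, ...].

DIRTY = [6]

  0 | R B4 → L1 miss [-]
  1 | R B4 → L1 hit [-]
  2 | W B4 → L1 hit [D]
  3 | R B5 → L2 miss [-]
  4 | W B6 → L0 miss [D]
  5 | W B1 → L1 miss wb→B4 [D]
  6 | R B7 → L1 miss wb→B1 [-]
  7 | R B4 → L1 miss [-]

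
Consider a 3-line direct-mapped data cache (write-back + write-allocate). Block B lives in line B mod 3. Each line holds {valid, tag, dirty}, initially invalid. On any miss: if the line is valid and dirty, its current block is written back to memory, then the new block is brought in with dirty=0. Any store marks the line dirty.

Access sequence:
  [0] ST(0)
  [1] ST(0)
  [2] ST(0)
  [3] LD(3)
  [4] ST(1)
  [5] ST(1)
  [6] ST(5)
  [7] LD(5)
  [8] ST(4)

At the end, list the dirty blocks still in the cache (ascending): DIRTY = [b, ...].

  0 | W B0 → L0 miss [D]
  1 | W B0 → L0 hit [D]
  2 | W B0 → L0 hit [D]
  3 | R B3 → L0 miss wb→B0 [-]
  4 | W B1 → L1 miss [D]
  5 | W B1 → L1 hit [D]
  6 | W B5 → L2 miss [D]
  7 | R B5 → L2 hit [D]
  8 | W B4 → L1 miss wb→B1 [D]

DIRTY = [4, 5]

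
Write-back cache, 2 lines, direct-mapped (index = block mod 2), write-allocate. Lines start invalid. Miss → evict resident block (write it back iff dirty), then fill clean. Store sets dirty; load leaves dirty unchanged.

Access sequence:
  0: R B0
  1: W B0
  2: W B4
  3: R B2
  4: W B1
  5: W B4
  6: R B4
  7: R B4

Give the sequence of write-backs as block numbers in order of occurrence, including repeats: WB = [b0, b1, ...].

WB = [0, 4]

0: R B0 → L0 miss [-]
1: W B0 → L0 hit [D]
2: W B4 → L0 miss wb→B0 [D]
3: R B2 → L0 miss wb→B4 [-]
4: W B1 → L1 miss [D]
5: W B4 → L0 miss [D]
6: R B4 → L0 hit [D]
7: R B4 → L0 hit [D]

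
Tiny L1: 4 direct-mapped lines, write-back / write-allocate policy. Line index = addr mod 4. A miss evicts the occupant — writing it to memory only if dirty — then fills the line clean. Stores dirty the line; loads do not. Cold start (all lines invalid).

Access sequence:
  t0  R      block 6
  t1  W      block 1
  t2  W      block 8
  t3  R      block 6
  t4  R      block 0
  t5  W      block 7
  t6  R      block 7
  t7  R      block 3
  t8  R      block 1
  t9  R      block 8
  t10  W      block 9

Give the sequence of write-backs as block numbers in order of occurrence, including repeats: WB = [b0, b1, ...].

WB = [8, 7, 1]

0: R B6 → L2 miss [-]
1: W B1 → L1 miss [D]
2: W B8 → L0 miss [D]
3: R B6 → L2 hit [-]
4: R B0 → L0 miss wb→B8 [-]
5: W B7 → L3 miss [D]
6: R B7 → L3 hit [D]
7: R B3 → L3 miss wb→B7 [-]
8: R B1 → L1 hit [D]
9: R B8 → L0 miss [-]
10: W B9 → L1 miss wb→B1 [D]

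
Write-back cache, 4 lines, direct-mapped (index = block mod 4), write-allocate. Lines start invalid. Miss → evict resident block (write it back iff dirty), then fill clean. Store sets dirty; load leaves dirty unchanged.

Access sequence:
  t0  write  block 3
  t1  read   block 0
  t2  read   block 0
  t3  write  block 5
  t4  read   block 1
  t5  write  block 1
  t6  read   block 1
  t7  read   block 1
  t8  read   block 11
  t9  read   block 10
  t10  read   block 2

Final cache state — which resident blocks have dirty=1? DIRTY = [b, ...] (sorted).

  0 | W B3 → L3 miss [D]
  1 | R B0 → L0 miss [-]
  2 | R B0 → L0 hit [-]
  3 | W B5 → L1 miss [D]
  4 | R B1 → L1 miss wb→B5 [-]
  5 | W B1 → L1 hit [D]
  6 | R B1 → L1 hit [D]
  7 | R B1 → L1 hit [D]
  8 | R B11 → L3 miss wb→B3 [-]
  9 | R B10 → L2 miss [-]
  10 | R B2 → L2 miss [-]

DIRTY = [1]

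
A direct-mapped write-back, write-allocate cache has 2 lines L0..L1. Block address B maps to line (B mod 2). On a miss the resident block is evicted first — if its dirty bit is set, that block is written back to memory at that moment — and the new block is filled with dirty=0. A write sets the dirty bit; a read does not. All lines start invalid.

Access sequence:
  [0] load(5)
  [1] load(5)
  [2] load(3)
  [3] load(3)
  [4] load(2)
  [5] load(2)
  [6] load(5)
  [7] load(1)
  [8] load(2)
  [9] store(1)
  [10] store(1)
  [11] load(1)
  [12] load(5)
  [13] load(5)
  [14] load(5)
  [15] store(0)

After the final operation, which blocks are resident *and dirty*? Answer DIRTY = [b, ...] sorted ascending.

DIRTY = [0]

0: R B5 → L1 miss [-]
1: R B5 → L1 hit [-]
2: R B3 → L1 miss [-]
3: R B3 → L1 hit [-]
4: R B2 → L0 miss [-]
5: R B2 → L0 hit [-]
6: R B5 → L1 miss [-]
7: R B1 → L1 miss [-]
8: R B2 → L0 hit [-]
9: W B1 → L1 hit [D]
10: W B1 → L1 hit [D]
11: R B1 → L1 hit [D]
12: R B5 → L1 miss wb→B1 [-]
13: R B5 → L1 hit [-]
14: R B5 → L1 hit [-]
15: W B0 → L0 miss [D]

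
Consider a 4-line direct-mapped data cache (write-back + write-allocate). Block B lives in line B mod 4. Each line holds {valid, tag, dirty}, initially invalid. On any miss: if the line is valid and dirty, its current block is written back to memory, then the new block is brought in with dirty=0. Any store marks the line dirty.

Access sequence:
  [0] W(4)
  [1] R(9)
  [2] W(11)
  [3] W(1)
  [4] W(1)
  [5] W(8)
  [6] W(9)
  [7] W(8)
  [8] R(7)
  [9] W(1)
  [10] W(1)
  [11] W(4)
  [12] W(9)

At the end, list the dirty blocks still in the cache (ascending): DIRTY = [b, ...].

0: W B4 -> L0 miss  d=D]
1: R B9 -> L1 miss  d=-]
2: W B11 -> L3 miss  d=D]
3: W B1 -> L1 miss  d=D]
4: W B1 -> L1 hit  d=D]
5: W B8 -> L0 miss wb->B4  d=D]
6: W B9 -> L1 miss wb->B1  d=D]
7: W B8 -> L0 hit  d=D]
8: R B7 -> L3 miss wb->B11  d=-]
9: W B1 -> L1 miss wb->B9  d=D]
10: W B1 -> L1 hit  d=D]
11: W B4 -> L0 miss wb->B8  d=D]
12: W B9 -> L1 miss wb->B1  d=D]

DIRTY = [4, 9]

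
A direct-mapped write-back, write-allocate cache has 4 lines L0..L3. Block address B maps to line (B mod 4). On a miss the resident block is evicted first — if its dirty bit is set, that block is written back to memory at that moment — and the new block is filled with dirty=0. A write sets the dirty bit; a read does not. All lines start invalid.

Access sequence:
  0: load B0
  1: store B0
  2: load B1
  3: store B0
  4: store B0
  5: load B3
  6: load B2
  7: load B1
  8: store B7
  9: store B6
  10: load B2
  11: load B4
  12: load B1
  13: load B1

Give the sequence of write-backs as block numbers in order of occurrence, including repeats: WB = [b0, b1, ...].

  0 | R B0 → L0 miss [-]
  1 | W B0 → L0 hit [D]
  2 | R B1 → L1 miss [-]
  3 | W B0 → L0 hit [D]
  4 | W B0 → L0 hit [D]
  5 | R B3 → L3 miss [-]
  6 | R B2 → L2 miss [-]
  7 | R B1 → L1 hit [-]
  8 | W B7 → L3 miss [D]
  9 | W B6 → L2 miss [D]
  10 | R B2 → L2 miss wb→B6 [-]
  11 | R B4 → L0 miss wb→B0 [-]
  12 | R B1 → L1 hit [-]
  13 | R B1 → L1 hit [-]

WB = [6, 0]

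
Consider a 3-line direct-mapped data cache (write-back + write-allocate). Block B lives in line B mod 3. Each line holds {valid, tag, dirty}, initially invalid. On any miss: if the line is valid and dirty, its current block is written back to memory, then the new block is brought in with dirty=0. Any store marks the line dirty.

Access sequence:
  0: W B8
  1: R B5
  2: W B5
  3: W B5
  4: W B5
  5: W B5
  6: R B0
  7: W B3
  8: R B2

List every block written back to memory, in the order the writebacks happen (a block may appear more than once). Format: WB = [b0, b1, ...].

WB = [8, 5]

  0 | W B8 → L2 miss [D]
  1 | R B5 → L2 miss wb→B8 [-]
  2 | W B5 → L2 hit [D]
  3 | W B5 → L2 hit [D]
  4 | W B5 → L2 hit [D]
  5 | W B5 → L2 hit [D]
  6 | R B0 → L0 miss [-]
  7 | W B3 → L0 miss [D]
  8 | R B2 → L2 miss wb→B5 [-]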